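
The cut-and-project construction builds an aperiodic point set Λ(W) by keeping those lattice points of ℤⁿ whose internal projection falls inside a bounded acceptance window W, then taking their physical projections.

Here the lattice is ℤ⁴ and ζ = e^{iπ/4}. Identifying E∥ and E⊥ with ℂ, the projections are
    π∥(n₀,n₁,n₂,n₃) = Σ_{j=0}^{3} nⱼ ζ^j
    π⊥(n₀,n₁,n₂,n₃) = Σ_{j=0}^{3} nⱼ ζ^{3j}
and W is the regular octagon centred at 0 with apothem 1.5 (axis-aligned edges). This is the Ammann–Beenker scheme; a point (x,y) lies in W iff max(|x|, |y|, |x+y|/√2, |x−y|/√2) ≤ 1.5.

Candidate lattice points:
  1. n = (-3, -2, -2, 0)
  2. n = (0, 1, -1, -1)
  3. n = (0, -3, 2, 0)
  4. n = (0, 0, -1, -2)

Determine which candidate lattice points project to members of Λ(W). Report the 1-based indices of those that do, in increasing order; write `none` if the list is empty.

4

Internal map: ζ^{3j} for j=0..3 gives (1,0), (−√2/2,√2/2), (0,−1), (√2/2,√2/2).
candidate 1: n = (-3, -2, -2, 0) → π⊥ ≈ (-1.5858, +0.5858); max(|x|,|y|,|x±y|/√2) = 1.5858 > 1.5 ⇒ ∉ W
candidate 2: n = (0, 1, -1, -1) → π⊥ ≈ (-1.4142, +1.0000); max(|x|,|y|,|x±y|/√2) = 1.7071 > 1.5 ⇒ ∉ W
candidate 3: n = (0, -3, 2, 0) → π⊥ ≈ (+2.1213, -4.1213); max(|x|,|y|,|x±y|/√2) = 4.4142 > 1.5 ⇒ ∉ W
candidate 4: n = (0, 0, -1, -2) → π⊥ ≈ (-1.4142, -0.4142); max(|x|,|y|,|x±y|/√2) = 1.4142 ≤ 1.5 ⇒ ∈ W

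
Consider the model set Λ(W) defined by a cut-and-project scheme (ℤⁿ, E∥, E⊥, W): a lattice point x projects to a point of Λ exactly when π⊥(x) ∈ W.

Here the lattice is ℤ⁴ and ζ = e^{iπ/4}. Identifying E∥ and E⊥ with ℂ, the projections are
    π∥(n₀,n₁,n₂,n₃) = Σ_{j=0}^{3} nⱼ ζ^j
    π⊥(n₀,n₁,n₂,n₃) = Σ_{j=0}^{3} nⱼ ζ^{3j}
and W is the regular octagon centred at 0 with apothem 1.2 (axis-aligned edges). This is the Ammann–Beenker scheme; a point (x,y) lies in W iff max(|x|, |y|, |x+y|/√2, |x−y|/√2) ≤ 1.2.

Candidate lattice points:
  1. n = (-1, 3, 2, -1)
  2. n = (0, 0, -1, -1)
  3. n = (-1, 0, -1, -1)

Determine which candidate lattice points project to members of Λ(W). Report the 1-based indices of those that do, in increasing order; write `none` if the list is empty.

2

With ζ = e^{iπ/4} the internal vectors are ζ^0,ζ^3,ζ^6,ζ^9.
candidate 1: n = (-1, 3, 2, -1) → π⊥ ≈ (-3.82843, -0.58579); max(|x|,|y|,|x±y|/√2) = 3.82843 > 1.2 ⇒ ∉ W
candidate 2: n = (0, 0, -1, -1) → π⊥ ≈ (-0.70711, +0.29289); max(|x|,|y|,|x±y|/√2) = 0.70711 ≤ 1.2 ⇒ ∈ W
candidate 3: n = (-1, 0, -1, -1) → π⊥ ≈ (-1.70711, +0.29289); max(|x|,|y|,|x±y|/√2) = 1.70711 > 1.2 ⇒ ∉ W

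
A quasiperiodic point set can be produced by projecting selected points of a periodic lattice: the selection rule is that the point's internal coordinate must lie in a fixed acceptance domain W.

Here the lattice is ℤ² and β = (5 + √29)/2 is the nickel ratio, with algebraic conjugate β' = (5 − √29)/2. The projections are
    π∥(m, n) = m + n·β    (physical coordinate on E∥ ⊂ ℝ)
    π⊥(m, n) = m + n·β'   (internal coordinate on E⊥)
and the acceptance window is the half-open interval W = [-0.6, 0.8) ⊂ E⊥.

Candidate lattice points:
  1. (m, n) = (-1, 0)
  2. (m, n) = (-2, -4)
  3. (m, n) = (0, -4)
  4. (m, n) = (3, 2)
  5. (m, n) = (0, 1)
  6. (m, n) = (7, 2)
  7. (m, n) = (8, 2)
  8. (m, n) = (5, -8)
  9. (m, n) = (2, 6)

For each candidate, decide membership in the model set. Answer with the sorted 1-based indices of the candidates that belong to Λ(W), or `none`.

β' = (5−√29)/2 ≈ -0.192582.
[1] lift (-1,0): star map gives -1.000000; window check -0.6 ≤ -1.000000 < 0.8 is false → out
[2] lift (-2,-4): star map gives -1.229670; window check -0.6 ≤ -1.229670 < 0.8 is false → out
[3] lift (0,-4): star map gives 0.770330; window check -0.6 ≤ 0.770330 < 0.8 is true → IN Λ
[4] lift (3,2): star map gives 2.614835; window check -0.6 ≤ 2.614835 < 0.8 is false → out
[5] lift (0,1): star map gives -0.192582; window check -0.6 ≤ -0.192582 < 0.8 is true → IN Λ
[6] lift (7,2): star map gives 6.614835; window check -0.6 ≤ 6.614835 < 0.8 is false → out
[7] lift (8,2): star map gives 7.614835; window check -0.6 ≤ 7.614835 < 0.8 is false → out
[8] lift (5,-8): star map gives 6.540659; window check -0.6 ≤ 6.540659 < 0.8 is false → out
[9] lift (2,6): star map gives 0.844506; window check -0.6 ≤ 0.844506 < 0.8 is false → out

3, 5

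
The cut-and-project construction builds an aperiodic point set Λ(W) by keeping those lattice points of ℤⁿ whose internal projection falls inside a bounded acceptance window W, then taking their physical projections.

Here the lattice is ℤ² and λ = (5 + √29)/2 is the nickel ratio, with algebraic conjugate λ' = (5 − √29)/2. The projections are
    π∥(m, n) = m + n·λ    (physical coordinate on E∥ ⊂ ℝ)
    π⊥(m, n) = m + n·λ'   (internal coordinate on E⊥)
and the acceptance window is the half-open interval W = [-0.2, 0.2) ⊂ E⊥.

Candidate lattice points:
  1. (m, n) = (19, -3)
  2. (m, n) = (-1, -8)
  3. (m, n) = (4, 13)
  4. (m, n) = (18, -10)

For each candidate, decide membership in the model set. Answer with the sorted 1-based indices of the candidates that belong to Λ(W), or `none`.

none

λ' = (5−√29)/2 ≈ -0.192582.
#1 (19,-3): internal coord 19 + (-3)·λ' = +19.577747; +19.577747 ∉ [-0.2, 0.2) → out
#2 (-1,-8): internal coord -1 + (-8)·λ' = +0.540659; +0.540659 ∉ [-0.2, 0.2) → out
#3 (4,13): internal coord 4 + (13)·λ' = +1.496429; +1.496429 ∉ [-0.2, 0.2) → out
#4 (18,-10): internal coord 18 + (-10)·λ' = +19.925824; +19.925824 ∉ [-0.2, 0.2) → out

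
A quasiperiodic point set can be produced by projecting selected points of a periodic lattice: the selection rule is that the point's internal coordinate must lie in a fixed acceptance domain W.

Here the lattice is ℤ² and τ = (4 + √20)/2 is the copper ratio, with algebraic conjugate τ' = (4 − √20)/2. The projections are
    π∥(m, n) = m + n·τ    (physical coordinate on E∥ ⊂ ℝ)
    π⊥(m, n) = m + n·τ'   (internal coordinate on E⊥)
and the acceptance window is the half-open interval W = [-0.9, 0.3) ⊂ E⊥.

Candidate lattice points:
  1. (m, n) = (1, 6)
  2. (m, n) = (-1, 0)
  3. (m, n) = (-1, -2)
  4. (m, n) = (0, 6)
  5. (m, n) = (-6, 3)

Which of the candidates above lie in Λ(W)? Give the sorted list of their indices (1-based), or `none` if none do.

1, 3

Compute τ' = (4−√20)/2 = -0.236068, so π⊥(m,n) = m -0.236068·n.
[1] lift (1,6): star map gives -0.416408; window check -0.9 ≤ -0.416408 < 0.3 is true → IN Λ
[2] lift (-1,0): star map gives -1.000000; window check -0.9 ≤ -1.000000 < 0.3 is false → out
[3] lift (-1,-2): star map gives -0.527864; window check -0.9 ≤ -0.527864 < 0.3 is true → IN Λ
[4] lift (0,6): star map gives -1.416408; window check -0.9 ≤ -1.416408 < 0.3 is false → out
[5] lift (-6,3): star map gives -6.708204; window check -0.9 ≤ -6.708204 < 0.3 is false → out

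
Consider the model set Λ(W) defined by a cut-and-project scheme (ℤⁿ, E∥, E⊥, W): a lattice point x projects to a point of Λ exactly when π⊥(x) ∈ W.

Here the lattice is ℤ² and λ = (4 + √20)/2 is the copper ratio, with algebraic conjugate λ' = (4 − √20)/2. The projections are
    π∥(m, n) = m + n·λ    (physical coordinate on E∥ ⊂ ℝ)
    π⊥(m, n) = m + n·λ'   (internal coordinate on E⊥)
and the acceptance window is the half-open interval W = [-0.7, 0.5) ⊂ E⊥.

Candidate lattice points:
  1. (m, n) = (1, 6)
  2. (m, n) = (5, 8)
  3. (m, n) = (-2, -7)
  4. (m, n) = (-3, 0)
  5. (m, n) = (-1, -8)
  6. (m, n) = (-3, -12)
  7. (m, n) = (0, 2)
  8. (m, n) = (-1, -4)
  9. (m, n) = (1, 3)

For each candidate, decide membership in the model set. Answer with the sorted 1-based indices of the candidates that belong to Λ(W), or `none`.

Compute λ' = (4−√20)/2 = -0.236068, so π⊥(m,n) = m -0.236068·n.
[1] lift (1,6): star map gives -0.416408; window check -0.7 ≤ -0.416408 < 0.5 is true → IN Λ
[2] lift (5,8): star map gives 3.111456; window check -0.7 ≤ 3.111456 < 0.5 is false → out
[3] lift (-2,-7): star map gives -0.347524; window check -0.7 ≤ -0.347524 < 0.5 is true → IN Λ
[4] lift (-3,0): star map gives -3.000000; window check -0.7 ≤ -3.000000 < 0.5 is false → out
[5] lift (-1,-8): star map gives 0.888544; window check -0.7 ≤ 0.888544 < 0.5 is false → out
[6] lift (-3,-12): star map gives -0.167184; window check -0.7 ≤ -0.167184 < 0.5 is true → IN Λ
[7] lift (0,2): star map gives -0.472136; window check -0.7 ≤ -0.472136 < 0.5 is true → IN Λ
[8] lift (-1,-4): star map gives -0.055728; window check -0.7 ≤ -0.055728 < 0.5 is true → IN Λ
[9] lift (1,3): star map gives 0.291796; window check -0.7 ≤ 0.291796 < 0.5 is true → IN Λ

1, 3, 6, 7, 8, 9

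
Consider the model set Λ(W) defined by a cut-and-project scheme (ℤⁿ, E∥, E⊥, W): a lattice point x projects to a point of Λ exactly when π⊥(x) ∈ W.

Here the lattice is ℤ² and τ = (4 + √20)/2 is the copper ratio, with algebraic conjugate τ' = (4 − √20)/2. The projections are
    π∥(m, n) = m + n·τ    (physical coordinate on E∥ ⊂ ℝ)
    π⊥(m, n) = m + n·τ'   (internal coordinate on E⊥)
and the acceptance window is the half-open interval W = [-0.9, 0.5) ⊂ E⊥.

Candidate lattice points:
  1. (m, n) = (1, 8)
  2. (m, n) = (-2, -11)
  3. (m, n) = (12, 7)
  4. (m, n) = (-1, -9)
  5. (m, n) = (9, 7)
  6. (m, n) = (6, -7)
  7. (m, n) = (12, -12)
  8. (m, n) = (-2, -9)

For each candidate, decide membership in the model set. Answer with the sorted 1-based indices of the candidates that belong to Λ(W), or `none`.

1, 8

Numerically τ ≈ 4.23607 and τ' = −1/τ ≈ -0.23607.
#1 (1,8): internal coord 1 + (8)·τ' = -0.88854; -0.88854 ∈ [-0.9, 0.5) → IN Λ
#2 (-2,-11): internal coord -2 + (-11)·τ' = +0.59675; +0.59675 ∉ [-0.9, 0.5) → out
#3 (12,7): internal coord 12 + (7)·τ' = +10.34752; +10.34752 ∉ [-0.9, 0.5) → out
#4 (-1,-9): internal coord -1 + (-9)·τ' = +1.12461; +1.12461 ∉ [-0.9, 0.5) → out
#5 (9,7): internal coord 9 + (7)·τ' = +7.34752; +7.34752 ∉ [-0.9, 0.5) → out
#6 (6,-7): internal coord 6 + (-7)·τ' = +7.65248; +7.65248 ∉ [-0.9, 0.5) → out
#7 (12,-12): internal coord 12 + (-12)·τ' = +14.83282; +14.83282 ∉ [-0.9, 0.5) → out
#8 (-2,-9): internal coord -2 + (-9)·τ' = +0.12461; +0.12461 ∈ [-0.9, 0.5) → IN Λ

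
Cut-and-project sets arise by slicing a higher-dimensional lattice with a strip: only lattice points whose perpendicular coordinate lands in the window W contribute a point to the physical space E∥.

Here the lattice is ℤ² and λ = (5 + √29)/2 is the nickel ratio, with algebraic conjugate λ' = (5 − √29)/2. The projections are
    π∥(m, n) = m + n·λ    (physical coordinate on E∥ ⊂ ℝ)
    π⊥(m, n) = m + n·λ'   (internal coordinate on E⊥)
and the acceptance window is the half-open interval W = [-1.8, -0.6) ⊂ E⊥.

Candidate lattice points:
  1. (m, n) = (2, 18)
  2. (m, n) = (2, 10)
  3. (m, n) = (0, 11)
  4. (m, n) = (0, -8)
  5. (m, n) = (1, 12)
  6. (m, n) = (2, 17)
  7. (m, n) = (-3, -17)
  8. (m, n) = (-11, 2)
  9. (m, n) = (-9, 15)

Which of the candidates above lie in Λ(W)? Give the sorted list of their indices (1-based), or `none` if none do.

λ' = (5−√29)/2 ≈ -0.1926.
candidate 1: (m,n)=(2,18) → π∥ = 2+18·λ ≈ 95.4665, π⊥ = 2+18·λ' ≈ -1.4665 ∈ [-1.8, -0.6) ⇒ IN Λ
candidate 2: (m,n)=(2,10) → π∥ = 2+10·λ ≈ 53.9258, π⊥ = 2+10·λ' ≈ 0.0742 ∉ [-1.8, -0.6) ⇒ out
candidate 3: (m,n)=(0,11) → π∥ = 0+11·λ ≈ 57.1184, π⊥ = 0+11·λ' ≈ -2.1184 ∉ [-1.8, -0.6) ⇒ out
candidate 4: (m,n)=(0,-8) → π∥ = 0-8·λ ≈ -41.5407, π⊥ = 0-8·λ' ≈ 1.5407 ∉ [-1.8, -0.6) ⇒ out
candidate 5: (m,n)=(1,12) → π∥ = 1+12·λ ≈ 63.3110, π⊥ = 1+12·λ' ≈ -1.3110 ∈ [-1.8, -0.6) ⇒ IN Λ
candidate 6: (m,n)=(2,17) → π∥ = 2+17·λ ≈ 90.2739, π⊥ = 2+17·λ' ≈ -1.2739 ∈ [-1.8, -0.6) ⇒ IN Λ
candidate 7: (m,n)=(-3,-17) → π∥ = -3-17·λ ≈ -91.2739, π⊥ = -3-17·λ' ≈ 0.2739 ∉ [-1.8, -0.6) ⇒ out
candidate 8: (m,n)=(-11,2) → π∥ = -11+2·λ ≈ -0.6148, π⊥ = -11+2·λ' ≈ -11.3852 ∉ [-1.8, -0.6) ⇒ out
candidate 9: (m,n)=(-9,15) → π∥ = -9+15·λ ≈ 68.8887, π⊥ = -9+15·λ' ≈ -11.8887 ∉ [-1.8, -0.6) ⇒ out

1, 5, 6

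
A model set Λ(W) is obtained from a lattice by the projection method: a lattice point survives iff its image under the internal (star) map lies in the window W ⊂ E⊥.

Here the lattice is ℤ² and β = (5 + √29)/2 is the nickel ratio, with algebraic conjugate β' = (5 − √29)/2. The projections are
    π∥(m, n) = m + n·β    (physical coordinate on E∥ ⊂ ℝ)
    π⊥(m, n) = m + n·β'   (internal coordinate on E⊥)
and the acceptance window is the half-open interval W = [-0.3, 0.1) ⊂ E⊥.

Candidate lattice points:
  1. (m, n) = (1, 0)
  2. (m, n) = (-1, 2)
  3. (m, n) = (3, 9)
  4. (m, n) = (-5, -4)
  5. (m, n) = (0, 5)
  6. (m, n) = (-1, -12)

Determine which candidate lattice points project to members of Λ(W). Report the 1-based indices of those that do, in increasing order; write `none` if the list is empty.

none

Compute β' = (5−√29)/2 = -0.192582, so π⊥(m,n) = m -0.192582·n.
#1 (1,0): internal coord 1 + (0)·β' = +1.000000; +1.000000 ∉ [-0.3, 0.1) → out
#2 (-1,2): internal coord -1 + (2)·β' = -1.385165; -1.385165 ∉ [-0.3, 0.1) → out
#3 (3,9): internal coord 3 + (9)·β' = +1.266758; +1.266758 ∉ [-0.3, 0.1) → out
#4 (-5,-4): internal coord -5 + (-4)·β' = -4.229670; -4.229670 ∉ [-0.3, 0.1) → out
#5 (0,5): internal coord 0 + (5)·β' = -0.962912; -0.962912 ∉ [-0.3, 0.1) → out
#6 (-1,-12): internal coord -1 + (-12)·β' = +1.310989; +1.310989 ∉ [-0.3, 0.1) → out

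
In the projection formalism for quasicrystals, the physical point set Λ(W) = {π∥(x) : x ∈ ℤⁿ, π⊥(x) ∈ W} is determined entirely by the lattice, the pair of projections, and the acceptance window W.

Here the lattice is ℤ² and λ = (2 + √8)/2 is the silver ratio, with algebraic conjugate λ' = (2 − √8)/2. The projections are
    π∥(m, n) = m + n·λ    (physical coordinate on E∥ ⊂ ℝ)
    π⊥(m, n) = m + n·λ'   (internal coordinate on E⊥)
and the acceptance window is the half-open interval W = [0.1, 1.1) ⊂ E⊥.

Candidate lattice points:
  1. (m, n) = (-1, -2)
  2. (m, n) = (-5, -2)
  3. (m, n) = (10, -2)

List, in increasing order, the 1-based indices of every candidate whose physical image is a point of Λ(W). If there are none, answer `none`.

λ' = (2−√8)/2 ≈ -0.4142.
[1] lift (-1,-2): star map gives -0.1716; window check 0.1 ≤ -0.1716 < 1.1 is false → out
[2] lift (-5,-2): star map gives -4.1716; window check 0.1 ≤ -4.1716 < 1.1 is false → out
[3] lift (10,-2): star map gives 10.8284; window check 0.1 ≤ 10.8284 < 1.1 is false → out

none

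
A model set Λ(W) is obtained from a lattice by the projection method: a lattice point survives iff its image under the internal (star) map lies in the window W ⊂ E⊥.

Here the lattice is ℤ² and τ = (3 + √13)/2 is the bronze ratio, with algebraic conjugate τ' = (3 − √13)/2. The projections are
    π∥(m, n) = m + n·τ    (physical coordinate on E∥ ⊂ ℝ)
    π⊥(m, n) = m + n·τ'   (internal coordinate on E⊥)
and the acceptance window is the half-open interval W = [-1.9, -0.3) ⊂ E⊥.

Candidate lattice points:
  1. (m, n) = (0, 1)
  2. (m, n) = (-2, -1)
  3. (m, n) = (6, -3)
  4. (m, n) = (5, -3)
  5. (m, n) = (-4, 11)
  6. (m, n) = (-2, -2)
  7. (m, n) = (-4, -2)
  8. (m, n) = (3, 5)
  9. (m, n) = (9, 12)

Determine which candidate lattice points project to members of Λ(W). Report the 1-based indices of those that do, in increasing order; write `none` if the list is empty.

τ' = (3−√13)/2 ≈ -0.3028.
#1 (0,1): internal coord 0 + (1)·τ' = -0.3028; -0.3028 ∈ [-1.9, -0.3) → IN Λ
#2 (-2,-1): internal coord -2 + (-1)·τ' = -1.6972; -1.6972 ∈ [-1.9, -0.3) → IN Λ
#3 (6,-3): internal coord 6 + (-3)·τ' = +6.9083; +6.9083 ∉ [-1.9, -0.3) → out
#4 (5,-3): internal coord 5 + (-3)·τ' = +5.9083; +5.9083 ∉ [-1.9, -0.3) → out
#5 (-4,11): internal coord -4 + (11)·τ' = -7.3305; -7.3305 ∉ [-1.9, -0.3) → out
#6 (-2,-2): internal coord -2 + (-2)·τ' = -1.3944; -1.3944 ∈ [-1.9, -0.3) → IN Λ
#7 (-4,-2): internal coord -4 + (-2)·τ' = -3.3944; -3.3944 ∉ [-1.9, -0.3) → out
#8 (3,5): internal coord 3 + (5)·τ' = +1.4861; +1.4861 ∉ [-1.9, -0.3) → out
#9 (9,12): internal coord 9 + (12)·τ' = +5.3667; +5.3667 ∉ [-1.9, -0.3) → out

1, 2, 6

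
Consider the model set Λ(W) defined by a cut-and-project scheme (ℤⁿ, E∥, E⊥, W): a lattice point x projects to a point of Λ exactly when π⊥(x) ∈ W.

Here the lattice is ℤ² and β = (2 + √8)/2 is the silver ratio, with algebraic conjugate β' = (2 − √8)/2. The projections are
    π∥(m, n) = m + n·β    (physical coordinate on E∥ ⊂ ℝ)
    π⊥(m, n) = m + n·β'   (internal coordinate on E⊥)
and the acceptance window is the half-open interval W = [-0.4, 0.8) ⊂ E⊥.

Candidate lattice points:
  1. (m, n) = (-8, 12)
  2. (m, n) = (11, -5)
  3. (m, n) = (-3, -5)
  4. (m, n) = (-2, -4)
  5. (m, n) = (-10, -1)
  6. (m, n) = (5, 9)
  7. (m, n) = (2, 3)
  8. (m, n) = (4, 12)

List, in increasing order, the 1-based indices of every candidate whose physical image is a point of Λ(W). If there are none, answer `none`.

Compute β' = (2−√8)/2 = -0.4142, so π⊥(m,n) = m -0.4142·n.
candidate 1: (m,n)=(-8,12) → π∥ = -8+12·β ≈ 20.9706, π⊥ = -8+12·β' ≈ -12.9706 ∉ [-0.4, 0.8) ⇒ out
candidate 2: (m,n)=(11,-5) → π∥ = 11-5·β ≈ -1.0711, π⊥ = 11-5·β' ≈ 13.0711 ∉ [-0.4, 0.8) ⇒ out
candidate 3: (m,n)=(-3,-5) → π∥ = -3-5·β ≈ -15.0711, π⊥ = -3-5·β' ≈ -0.9289 ∉ [-0.4, 0.8) ⇒ out
candidate 4: (m,n)=(-2,-4) → π∥ = -2-4·β ≈ -11.6569, π⊥ = -2-4·β' ≈ -0.3431 ∈ [-0.4, 0.8) ⇒ IN Λ
candidate 5: (m,n)=(-10,-1) → π∥ = -10-1·β ≈ -12.4142, π⊥ = -10-1·β' ≈ -9.5858 ∉ [-0.4, 0.8) ⇒ out
candidate 6: (m,n)=(5,9) → π∥ = 5+9·β ≈ 26.7279, π⊥ = 5+9·β' ≈ 1.2721 ∉ [-0.4, 0.8) ⇒ out
candidate 7: (m,n)=(2,3) → π∥ = 2+3·β ≈ 9.2426, π⊥ = 2+3·β' ≈ 0.7574 ∈ [-0.4, 0.8) ⇒ IN Λ
candidate 8: (m,n)=(4,12) → π∥ = 4+12·β ≈ 32.9706, π⊥ = 4+12·β' ≈ -0.9706 ∉ [-0.4, 0.8) ⇒ out

4, 7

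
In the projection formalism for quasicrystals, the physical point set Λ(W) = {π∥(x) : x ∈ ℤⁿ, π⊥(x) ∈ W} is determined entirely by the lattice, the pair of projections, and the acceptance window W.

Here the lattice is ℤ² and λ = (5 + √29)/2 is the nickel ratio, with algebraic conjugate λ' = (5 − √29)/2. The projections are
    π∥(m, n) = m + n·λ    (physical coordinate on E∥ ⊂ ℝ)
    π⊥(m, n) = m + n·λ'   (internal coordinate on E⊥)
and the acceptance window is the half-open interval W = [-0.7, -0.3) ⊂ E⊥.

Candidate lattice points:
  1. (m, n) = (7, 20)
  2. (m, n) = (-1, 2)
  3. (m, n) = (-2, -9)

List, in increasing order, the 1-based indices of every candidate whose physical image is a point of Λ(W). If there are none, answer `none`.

none

Numerically λ ≈ 5.19258 and λ' = −1/λ ≈ -0.19258.
[1] lift (7,20): star map gives 3.14835; window check -0.7 ≤ 3.14835 < -0.3 is false → out
[2] lift (-1,2): star map gives -1.38516; window check -0.7 ≤ -1.38516 < -0.3 is false → out
[3] lift (-2,-9): star map gives -0.26676; window check -0.7 ≤ -0.26676 < -0.3 is false → out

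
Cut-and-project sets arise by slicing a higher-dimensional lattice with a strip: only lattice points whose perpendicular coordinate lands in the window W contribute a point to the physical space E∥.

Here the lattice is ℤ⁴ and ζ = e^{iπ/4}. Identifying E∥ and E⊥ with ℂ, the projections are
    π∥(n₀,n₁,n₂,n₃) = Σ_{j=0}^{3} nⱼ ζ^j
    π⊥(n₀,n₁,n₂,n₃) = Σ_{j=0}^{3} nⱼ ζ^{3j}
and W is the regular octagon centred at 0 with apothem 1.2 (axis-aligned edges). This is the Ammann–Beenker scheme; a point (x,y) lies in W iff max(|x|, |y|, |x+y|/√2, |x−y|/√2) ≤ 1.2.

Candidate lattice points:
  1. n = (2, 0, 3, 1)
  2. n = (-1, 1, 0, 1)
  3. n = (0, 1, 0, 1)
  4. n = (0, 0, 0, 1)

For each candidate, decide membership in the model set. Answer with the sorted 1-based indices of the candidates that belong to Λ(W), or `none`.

4

With ζ = e^{iπ/4} the internal vectors are ζ^0,ζ^3,ζ^6,ζ^9.
candidate 1: n = (2, 0, 3, 1) → π⊥ ≈ (+2.7071, -2.2929); max(|x|,|y|,|x±y|/√2) = 3.5355 > 1.2 ⇒ ∉ W
candidate 2: n = (-1, 1, 0, 1) → π⊥ ≈ (-1.0000, +1.4142); max(|x|,|y|,|x±y|/√2) = 1.7071 > 1.2 ⇒ ∉ W
candidate 3: n = (0, 1, 0, 1) → π⊥ ≈ (+0.0000, +1.4142); max(|x|,|y|,|x±y|/√2) = 1.4142 > 1.2 ⇒ ∉ W
candidate 4: n = (0, 0, 0, 1) → π⊥ ≈ (+0.7071, +0.7071); max(|x|,|y|,|x±y|/√2) = 1.0000 ≤ 1.2 ⇒ ∈ W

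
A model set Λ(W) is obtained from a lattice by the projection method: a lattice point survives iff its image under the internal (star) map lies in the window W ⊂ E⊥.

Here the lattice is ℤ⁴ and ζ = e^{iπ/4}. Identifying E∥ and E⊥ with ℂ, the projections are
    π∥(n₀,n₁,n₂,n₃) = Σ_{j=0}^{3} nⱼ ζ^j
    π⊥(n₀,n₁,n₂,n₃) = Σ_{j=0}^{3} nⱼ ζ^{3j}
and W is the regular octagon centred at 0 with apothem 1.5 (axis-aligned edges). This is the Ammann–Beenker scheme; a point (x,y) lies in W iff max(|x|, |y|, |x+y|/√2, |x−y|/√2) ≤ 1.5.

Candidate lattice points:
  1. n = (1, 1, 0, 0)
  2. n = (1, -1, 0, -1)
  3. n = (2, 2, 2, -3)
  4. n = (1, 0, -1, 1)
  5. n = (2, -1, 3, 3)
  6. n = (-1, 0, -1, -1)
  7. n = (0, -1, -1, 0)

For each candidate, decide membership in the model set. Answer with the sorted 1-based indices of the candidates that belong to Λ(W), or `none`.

Internal map: ζ^{3j} for j=0..3 gives (1,0), (−√2/2,√2/2), (0,−1), (√2/2,√2/2).
#1 (1, 1, 0, 0): internal (0.29289, 0.70711); octagon support 0.70711 vs apothem 1.5 → ∈ W
#2 (1, -1, 0, -1): internal (1.00000, -1.41421); octagon support 1.70711 vs apothem 1.5 → ∉ W
#3 (2, 2, 2, -3): internal (-1.53553, -2.70711); octagon support 3.00000 vs apothem 1.5 → ∉ W
#4 (1, 0, -1, 1): internal (1.70711, 1.70711); octagon support 2.41421 vs apothem 1.5 → ∉ W
#5 (2, -1, 3, 3): internal (4.82843, -1.58579); octagon support 4.82843 vs apothem 1.5 → ∉ W
#6 (-1, 0, -1, -1): internal (-1.70711, 0.29289); octagon support 1.70711 vs apothem 1.5 → ∉ W
#7 (0, -1, -1, 0): internal (0.70711, 0.29289); octagon support 0.70711 vs apothem 1.5 → ∈ W

1, 7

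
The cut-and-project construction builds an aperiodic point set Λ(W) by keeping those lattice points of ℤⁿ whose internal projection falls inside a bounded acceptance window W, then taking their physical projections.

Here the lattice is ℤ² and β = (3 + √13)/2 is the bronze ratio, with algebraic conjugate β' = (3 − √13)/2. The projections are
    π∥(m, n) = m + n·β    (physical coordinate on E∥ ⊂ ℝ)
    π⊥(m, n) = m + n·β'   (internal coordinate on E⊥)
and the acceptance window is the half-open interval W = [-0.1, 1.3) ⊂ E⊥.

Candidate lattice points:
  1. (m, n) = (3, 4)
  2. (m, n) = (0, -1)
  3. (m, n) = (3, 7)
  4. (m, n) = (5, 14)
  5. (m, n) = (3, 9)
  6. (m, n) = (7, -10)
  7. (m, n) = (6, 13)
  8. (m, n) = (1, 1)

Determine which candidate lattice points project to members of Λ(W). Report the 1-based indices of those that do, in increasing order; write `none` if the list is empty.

β' = (3−√13)/2 ≈ -0.302776.
[1] lift (3,4): star map gives 1.788897; window check -0.1 ≤ 1.788897 < 1.3 is false → out
[2] lift (0,-1): star map gives 0.302776; window check -0.1 ≤ 0.302776 < 1.3 is true → IN Λ
[3] lift (3,7): star map gives 0.880571; window check -0.1 ≤ 0.880571 < 1.3 is true → IN Λ
[4] lift (5,14): star map gives 0.761141; window check -0.1 ≤ 0.761141 < 1.3 is true → IN Λ
[5] lift (3,9): star map gives 0.275019; window check -0.1 ≤ 0.275019 < 1.3 is true → IN Λ
[6] lift (7,-10): star map gives 10.027756; window check -0.1 ≤ 10.027756 < 1.3 is false → out
[7] lift (6,13): star map gives 2.063917; window check -0.1 ≤ 2.063917 < 1.3 is false → out
[8] lift (1,1): star map gives 0.697224; window check -0.1 ≤ 0.697224 < 1.3 is true → IN Λ

2, 3, 4, 5, 8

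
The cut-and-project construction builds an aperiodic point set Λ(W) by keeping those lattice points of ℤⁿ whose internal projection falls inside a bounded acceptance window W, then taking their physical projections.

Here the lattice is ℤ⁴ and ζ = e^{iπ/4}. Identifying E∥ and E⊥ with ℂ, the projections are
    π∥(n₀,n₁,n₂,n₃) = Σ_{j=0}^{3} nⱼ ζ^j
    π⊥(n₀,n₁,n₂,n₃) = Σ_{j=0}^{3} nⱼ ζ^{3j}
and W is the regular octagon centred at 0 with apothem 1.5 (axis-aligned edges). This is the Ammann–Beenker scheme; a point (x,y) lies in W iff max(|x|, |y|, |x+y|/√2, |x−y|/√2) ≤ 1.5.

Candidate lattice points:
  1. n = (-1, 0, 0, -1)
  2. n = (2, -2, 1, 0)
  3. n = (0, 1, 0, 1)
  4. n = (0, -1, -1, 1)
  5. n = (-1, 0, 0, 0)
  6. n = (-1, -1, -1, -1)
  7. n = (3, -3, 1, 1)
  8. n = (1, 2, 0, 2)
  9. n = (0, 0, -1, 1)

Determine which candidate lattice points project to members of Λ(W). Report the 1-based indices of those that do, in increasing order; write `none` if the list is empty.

π⊥(n) = n₀ + n₁ζ³ + n₂ζ⁶ + n₃ζ⁹ where ζ = e^{iπ/4}.
#1 (-1, 0, 0, -1): internal (-1.707107, -0.707107); octagon support 1.707107 vs apothem 1.5 → ∉ W
#2 (2, -2, 1, 0): internal (3.414214, -2.414214); octagon support 4.121320 vs apothem 1.5 → ∉ W
#3 (0, 1, 0, 1): internal (0.000000, 1.414214); octagon support 1.414214 vs apothem 1.5 → ∈ W
#4 (0, -1, -1, 1): internal (1.414214, 1.000000); octagon support 1.707107 vs apothem 1.5 → ∉ W
#5 (-1, 0, 0, 0): internal (-1.000000, 0.000000); octagon support 1.000000 vs apothem 1.5 → ∈ W
#6 (-1, -1, -1, -1): internal (-1.000000, -0.414214); octagon support 1.000000 vs apothem 1.5 → ∈ W
#7 (3, -3, 1, 1): internal (5.828427, -2.414214); octagon support 5.828427 vs apothem 1.5 → ∉ W
#8 (1, 2, 0, 2): internal (1.000000, 2.828427); octagon support 2.828427 vs apothem 1.5 → ∉ W
#9 (0, 0, -1, 1): internal (0.707107, 1.707107); octagon support 1.707107 vs apothem 1.5 → ∉ W

3, 5, 6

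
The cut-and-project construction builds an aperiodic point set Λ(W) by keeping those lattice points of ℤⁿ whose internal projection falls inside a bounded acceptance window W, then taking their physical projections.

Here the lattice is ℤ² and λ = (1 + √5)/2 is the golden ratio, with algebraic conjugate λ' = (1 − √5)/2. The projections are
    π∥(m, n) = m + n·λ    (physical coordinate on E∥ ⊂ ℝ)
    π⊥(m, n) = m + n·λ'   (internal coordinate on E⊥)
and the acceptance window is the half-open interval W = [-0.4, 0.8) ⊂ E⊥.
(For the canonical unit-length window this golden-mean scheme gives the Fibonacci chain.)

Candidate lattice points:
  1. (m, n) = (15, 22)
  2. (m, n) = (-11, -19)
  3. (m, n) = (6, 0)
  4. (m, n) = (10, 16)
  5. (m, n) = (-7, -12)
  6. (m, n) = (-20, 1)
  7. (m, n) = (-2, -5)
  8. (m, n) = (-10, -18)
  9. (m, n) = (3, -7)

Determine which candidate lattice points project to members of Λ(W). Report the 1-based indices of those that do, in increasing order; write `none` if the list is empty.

2, 4, 5

λ' = (1−√5)/2 ≈ -0.61803.
[1] lift (15,22): star map gives 1.40325; window check -0.4 ≤ 1.40325 < 0.8 is false → out
[2] lift (-11,-19): star map gives 0.74265; window check -0.4 ≤ 0.74265 < 0.8 is true → IN Λ
[3] lift (6,0): star map gives 6.00000; window check -0.4 ≤ 6.00000 < 0.8 is false → out
[4] lift (10,16): star map gives 0.11146; window check -0.4 ≤ 0.11146 < 0.8 is true → IN Λ
[5] lift (-7,-12): star map gives 0.41641; window check -0.4 ≤ 0.41641 < 0.8 is true → IN Λ
[6] lift (-20,1): star map gives -20.61803; window check -0.4 ≤ -20.61803 < 0.8 is false → out
[7] lift (-2,-5): star map gives 1.09017; window check -0.4 ≤ 1.09017 < 0.8 is false → out
[8] lift (-10,-18): star map gives 1.12461; window check -0.4 ≤ 1.12461 < 0.8 is false → out
[9] lift (3,-7): star map gives 7.32624; window check -0.4 ≤ 7.32624 < 0.8 is false → out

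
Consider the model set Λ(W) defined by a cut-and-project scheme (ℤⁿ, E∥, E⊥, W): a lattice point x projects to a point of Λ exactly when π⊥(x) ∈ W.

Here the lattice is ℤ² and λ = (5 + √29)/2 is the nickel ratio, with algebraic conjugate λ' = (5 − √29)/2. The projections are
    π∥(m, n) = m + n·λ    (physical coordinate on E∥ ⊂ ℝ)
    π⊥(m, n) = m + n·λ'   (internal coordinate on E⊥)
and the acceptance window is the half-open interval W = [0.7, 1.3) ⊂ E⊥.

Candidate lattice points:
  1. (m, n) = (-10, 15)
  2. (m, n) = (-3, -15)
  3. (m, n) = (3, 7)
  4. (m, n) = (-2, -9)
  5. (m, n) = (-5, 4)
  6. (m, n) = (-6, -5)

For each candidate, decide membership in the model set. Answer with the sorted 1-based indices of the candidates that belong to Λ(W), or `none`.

Compute λ' = (5−√29)/2 = -0.1926, so π⊥(m,n) = m -0.1926·n.
#1 (-10,15): internal coord -10 + (15)·λ' = -12.8887; -12.8887 ∉ [0.7, 1.3) → out
#2 (-3,-15): internal coord -3 + (-15)·λ' = -0.1113; -0.1113 ∉ [0.7, 1.3) → out
#3 (3,7): internal coord 3 + (7)·λ' = +1.6519; +1.6519 ∉ [0.7, 1.3) → out
#4 (-2,-9): internal coord -2 + (-9)·λ' = -0.2668; -0.2668 ∉ [0.7, 1.3) → out
#5 (-5,4): internal coord -5 + (4)·λ' = -5.7703; -5.7703 ∉ [0.7, 1.3) → out
#6 (-6,-5): internal coord -6 + (-5)·λ' = -5.0371; -5.0371 ∉ [0.7, 1.3) → out

none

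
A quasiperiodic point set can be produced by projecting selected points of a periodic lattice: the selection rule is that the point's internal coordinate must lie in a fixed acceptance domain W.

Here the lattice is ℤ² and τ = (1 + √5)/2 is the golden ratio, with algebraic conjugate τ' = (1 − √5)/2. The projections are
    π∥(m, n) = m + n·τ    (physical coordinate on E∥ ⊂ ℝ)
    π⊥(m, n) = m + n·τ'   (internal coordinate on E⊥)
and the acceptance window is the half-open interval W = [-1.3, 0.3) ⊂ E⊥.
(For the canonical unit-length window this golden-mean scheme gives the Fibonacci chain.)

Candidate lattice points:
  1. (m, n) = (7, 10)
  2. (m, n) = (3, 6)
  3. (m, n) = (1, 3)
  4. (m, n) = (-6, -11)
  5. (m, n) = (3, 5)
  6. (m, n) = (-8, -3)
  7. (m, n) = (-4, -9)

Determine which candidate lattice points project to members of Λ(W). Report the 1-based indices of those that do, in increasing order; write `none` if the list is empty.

τ' = (1−√5)/2 ≈ -0.618034.
#1 (7,10): internal coord 7 + (10)·τ' = +0.819660; +0.819660 ∉ [-1.3, 0.3) → out
#2 (3,6): internal coord 3 + (6)·τ' = -0.708204; -0.708204 ∈ [-1.3, 0.3) → IN Λ
#3 (1,3): internal coord 1 + (3)·τ' = -0.854102; -0.854102 ∈ [-1.3, 0.3) → IN Λ
#4 (-6,-11): internal coord -6 + (-11)·τ' = +0.798374; +0.798374 ∉ [-1.3, 0.3) → out
#5 (3,5): internal coord 3 + (5)·τ' = -0.090170; -0.090170 ∈ [-1.3, 0.3) → IN Λ
#6 (-8,-3): internal coord -8 + (-3)·τ' = -6.145898; -6.145898 ∉ [-1.3, 0.3) → out
#7 (-4,-9): internal coord -4 + (-9)·τ' = +1.562306; +1.562306 ∉ [-1.3, 0.3) → out

2, 3, 5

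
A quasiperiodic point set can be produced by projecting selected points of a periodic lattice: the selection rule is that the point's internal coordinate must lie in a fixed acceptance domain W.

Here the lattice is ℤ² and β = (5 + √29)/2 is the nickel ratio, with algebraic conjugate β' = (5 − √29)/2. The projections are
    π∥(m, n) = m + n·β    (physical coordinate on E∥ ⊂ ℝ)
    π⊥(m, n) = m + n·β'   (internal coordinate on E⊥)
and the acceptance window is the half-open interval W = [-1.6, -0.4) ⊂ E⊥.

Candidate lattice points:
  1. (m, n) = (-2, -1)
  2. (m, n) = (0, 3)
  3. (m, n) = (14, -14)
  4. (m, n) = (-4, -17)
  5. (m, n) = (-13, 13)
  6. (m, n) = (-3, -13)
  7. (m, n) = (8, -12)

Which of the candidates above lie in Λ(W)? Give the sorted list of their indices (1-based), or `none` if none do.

2, 4, 6

β' = (5−√29)/2 ≈ -0.1926.
#1 (-2,-1): internal coord -2 + (-1)·β' = -1.8074; -1.8074 ∉ [-1.6, -0.4) → out
#2 (0,3): internal coord 0 + (3)·β' = -0.5777; -0.5777 ∈ [-1.6, -0.4) → IN Λ
#3 (14,-14): internal coord 14 + (-14)·β' = +16.6962; +16.6962 ∉ [-1.6, -0.4) → out
#4 (-4,-17): internal coord -4 + (-17)·β' = -0.7261; -0.7261 ∈ [-1.6, -0.4) → IN Λ
#5 (-13,13): internal coord -13 + (13)·β' = -15.5036; -15.5036 ∉ [-1.6, -0.4) → out
#6 (-3,-13): internal coord -3 + (-13)·β' = -0.4964; -0.4964 ∈ [-1.6, -0.4) → IN Λ
#7 (8,-12): internal coord 8 + (-12)·β' = +10.3110; +10.3110 ∉ [-1.6, -0.4) → out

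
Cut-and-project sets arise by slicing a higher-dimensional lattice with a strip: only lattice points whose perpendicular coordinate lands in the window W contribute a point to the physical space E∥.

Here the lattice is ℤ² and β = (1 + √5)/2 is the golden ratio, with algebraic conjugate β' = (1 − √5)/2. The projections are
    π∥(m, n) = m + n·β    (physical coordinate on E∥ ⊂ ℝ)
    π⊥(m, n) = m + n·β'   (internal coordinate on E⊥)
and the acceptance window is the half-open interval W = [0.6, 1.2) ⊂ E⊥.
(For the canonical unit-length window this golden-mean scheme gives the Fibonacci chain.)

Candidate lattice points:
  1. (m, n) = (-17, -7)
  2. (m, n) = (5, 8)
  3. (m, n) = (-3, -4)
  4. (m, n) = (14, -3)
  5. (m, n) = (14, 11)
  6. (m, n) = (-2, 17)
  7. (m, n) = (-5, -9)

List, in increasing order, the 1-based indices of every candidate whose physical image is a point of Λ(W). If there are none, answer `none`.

Numerically β ≈ 1.61803 and β' = −1/β ≈ -0.61803.
[1] lift (-17,-7): star map gives -12.67376; window check 0.6 ≤ -12.67376 < 1.2 is false → out
[2] lift (5,8): star map gives 0.05573; window check 0.6 ≤ 0.05573 < 1.2 is false → out
[3] lift (-3,-4): star map gives -0.52786; window check 0.6 ≤ -0.52786 < 1.2 is false → out
[4] lift (14,-3): star map gives 15.85410; window check 0.6 ≤ 15.85410 < 1.2 is false → out
[5] lift (14,11): star map gives 7.20163; window check 0.6 ≤ 7.20163 < 1.2 is false → out
[6] lift (-2,17): star map gives -12.50658; window check 0.6 ≤ -12.50658 < 1.2 is false → out
[7] lift (-5,-9): star map gives 0.56231; window check 0.6 ≤ 0.56231 < 1.2 is false → out

none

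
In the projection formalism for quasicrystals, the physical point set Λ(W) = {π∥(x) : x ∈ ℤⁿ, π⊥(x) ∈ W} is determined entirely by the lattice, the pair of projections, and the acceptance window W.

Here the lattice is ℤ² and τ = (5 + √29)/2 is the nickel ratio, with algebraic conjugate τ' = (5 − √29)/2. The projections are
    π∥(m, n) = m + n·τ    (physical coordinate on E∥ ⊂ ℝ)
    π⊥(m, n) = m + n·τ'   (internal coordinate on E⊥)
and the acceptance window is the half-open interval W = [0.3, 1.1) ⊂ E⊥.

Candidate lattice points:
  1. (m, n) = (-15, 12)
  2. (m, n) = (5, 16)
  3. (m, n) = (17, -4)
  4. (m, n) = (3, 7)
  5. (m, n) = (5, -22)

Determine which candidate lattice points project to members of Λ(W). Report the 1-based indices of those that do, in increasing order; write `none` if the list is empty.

none

Numerically τ ≈ 5.192582 and τ' = −1/τ ≈ -0.192582.
candidate 1: (m,n)=(-15,12) → π∥ = -15+12·τ ≈ 47.310989, π⊥ = -15+12·τ' ≈ -17.310989 ∉ [0.3, 1.1) ⇒ out
candidate 2: (m,n)=(5,16) → π∥ = 5+16·τ ≈ 88.081318, π⊥ = 5+16·τ' ≈ 1.918682 ∉ [0.3, 1.1) ⇒ out
candidate 3: (m,n)=(17,-4) → π∥ = 17-4·τ ≈ -3.770330, π⊥ = 17-4·τ' ≈ 17.770330 ∉ [0.3, 1.1) ⇒ out
candidate 4: (m,n)=(3,7) → π∥ = 3+7·τ ≈ 39.348077, π⊥ = 3+7·τ' ≈ 1.651923 ∉ [0.3, 1.1) ⇒ out
candidate 5: (m,n)=(5,-22) → π∥ = 5-22·τ ≈ -109.236813, π⊥ = 5-22·τ' ≈ 9.236813 ∉ [0.3, 1.1) ⇒ out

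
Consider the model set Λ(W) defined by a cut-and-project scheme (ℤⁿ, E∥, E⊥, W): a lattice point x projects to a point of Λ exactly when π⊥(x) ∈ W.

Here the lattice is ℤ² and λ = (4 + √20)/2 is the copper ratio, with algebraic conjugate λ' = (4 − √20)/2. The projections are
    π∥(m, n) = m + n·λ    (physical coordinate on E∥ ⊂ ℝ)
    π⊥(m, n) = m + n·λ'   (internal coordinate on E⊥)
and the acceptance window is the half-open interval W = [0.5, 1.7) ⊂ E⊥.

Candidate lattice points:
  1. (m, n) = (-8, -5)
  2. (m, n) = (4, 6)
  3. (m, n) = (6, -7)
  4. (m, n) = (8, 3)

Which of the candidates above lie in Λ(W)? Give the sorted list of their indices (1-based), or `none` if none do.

λ' = (4−√20)/2 ≈ -0.236068.
[1] lift (-8,-5): star map gives -6.819660; window check 0.5 ≤ -6.819660 < 1.7 is false → out
[2] lift (4,6): star map gives 2.583592; window check 0.5 ≤ 2.583592 < 1.7 is false → out
[3] lift (6,-7): star map gives 7.652476; window check 0.5 ≤ 7.652476 < 1.7 is false → out
[4] lift (8,3): star map gives 7.291796; window check 0.5 ≤ 7.291796 < 1.7 is false → out

none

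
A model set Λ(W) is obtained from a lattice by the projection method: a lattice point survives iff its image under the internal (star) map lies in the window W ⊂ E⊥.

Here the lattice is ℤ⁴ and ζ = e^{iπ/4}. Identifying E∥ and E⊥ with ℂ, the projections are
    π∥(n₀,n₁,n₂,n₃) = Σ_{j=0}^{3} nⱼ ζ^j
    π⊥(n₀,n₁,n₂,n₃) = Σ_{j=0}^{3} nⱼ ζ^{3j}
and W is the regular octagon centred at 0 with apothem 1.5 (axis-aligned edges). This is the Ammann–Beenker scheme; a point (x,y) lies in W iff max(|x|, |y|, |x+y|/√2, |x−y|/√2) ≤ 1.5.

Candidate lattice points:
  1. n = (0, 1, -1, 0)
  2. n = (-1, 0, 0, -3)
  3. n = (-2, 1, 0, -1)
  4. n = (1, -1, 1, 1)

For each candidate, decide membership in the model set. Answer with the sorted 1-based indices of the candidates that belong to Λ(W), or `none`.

none

With ζ = e^{iπ/4} the internal vectors are ζ^0,ζ^3,ζ^6,ζ^9.
candidate 1: n = (0, 1, -1, 0) → π⊥ ≈ (-0.70711, +1.70711); max(|x|,|y|,|x±y|/√2) = 1.70711 > 1.5 ⇒ ∉ W
candidate 2: n = (-1, 0, 0, -3) → π⊥ ≈ (-3.12132, -2.12132); max(|x|,|y|,|x±y|/√2) = 3.70711 > 1.5 ⇒ ∉ W
candidate 3: n = (-2, 1, 0, -1) → π⊥ ≈ (-3.41421, +0.00000); max(|x|,|y|,|x±y|/√2) = 3.41421 > 1.5 ⇒ ∉ W
candidate 4: n = (1, -1, 1, 1) → π⊥ ≈ (+2.41421, -1.00000); max(|x|,|y|,|x±y|/√2) = 2.41421 > 1.5 ⇒ ∉ W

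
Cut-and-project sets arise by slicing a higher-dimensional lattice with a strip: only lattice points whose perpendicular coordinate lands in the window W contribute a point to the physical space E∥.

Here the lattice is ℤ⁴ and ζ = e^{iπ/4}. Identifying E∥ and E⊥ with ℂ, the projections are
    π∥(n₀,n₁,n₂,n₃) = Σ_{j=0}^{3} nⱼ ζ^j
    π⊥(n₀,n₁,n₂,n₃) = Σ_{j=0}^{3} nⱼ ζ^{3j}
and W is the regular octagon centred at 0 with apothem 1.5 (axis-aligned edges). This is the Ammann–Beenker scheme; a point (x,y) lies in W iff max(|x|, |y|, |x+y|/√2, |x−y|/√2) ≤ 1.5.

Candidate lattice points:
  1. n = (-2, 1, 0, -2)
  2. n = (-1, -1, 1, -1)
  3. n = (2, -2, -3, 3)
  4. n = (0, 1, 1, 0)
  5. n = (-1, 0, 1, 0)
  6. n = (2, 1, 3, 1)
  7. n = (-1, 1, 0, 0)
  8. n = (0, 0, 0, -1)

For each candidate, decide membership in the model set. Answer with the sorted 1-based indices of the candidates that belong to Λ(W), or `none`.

4, 5, 8

π⊥(n) = n₀ + n₁ζ³ + n₂ζ⁶ + n₃ζ⁹ where ζ = e^{iπ/4}.
#1 (-2, 1, 0, -2): internal (-4.121320, -0.707107); octagon support 4.121320 vs apothem 1.5 → ∉ W
#2 (-1, -1, 1, -1): internal (-1.000000, -2.414214); octagon support 2.414214 vs apothem 1.5 → ∉ W
#3 (2, -2, -3, 3): internal (5.535534, 3.707107); octagon support 6.535534 vs apothem 1.5 → ∉ W
#4 (0, 1, 1, 0): internal (-0.707107, -0.292893); octagon support 0.707107 vs apothem 1.5 → ∈ W
#5 (-1, 0, 1, 0): internal (-1.000000, -1.000000); octagon support 1.414214 vs apothem 1.5 → ∈ W
#6 (2, 1, 3, 1): internal (2.000000, -1.585786); octagon support 2.535534 vs apothem 1.5 → ∉ W
#7 (-1, 1, 0, 0): internal (-1.707107, 0.707107); octagon support 1.707107 vs apothem 1.5 → ∉ W
#8 (0, 0, 0, -1): internal (-0.707107, -0.707107); octagon support 1.000000 vs apothem 1.5 → ∈ W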